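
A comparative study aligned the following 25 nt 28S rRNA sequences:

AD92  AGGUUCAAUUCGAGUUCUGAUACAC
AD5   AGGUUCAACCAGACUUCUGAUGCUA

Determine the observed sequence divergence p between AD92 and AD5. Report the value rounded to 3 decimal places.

0.280

The sequences differ at positions 9 (U/C), 10 (U/C), 11 (C/A), 14 (G/C), 22 (A/G), 24 (A/U), 25 (C/A).
There are 7 differences over 25 sites, so p = 7/25 = 0.280.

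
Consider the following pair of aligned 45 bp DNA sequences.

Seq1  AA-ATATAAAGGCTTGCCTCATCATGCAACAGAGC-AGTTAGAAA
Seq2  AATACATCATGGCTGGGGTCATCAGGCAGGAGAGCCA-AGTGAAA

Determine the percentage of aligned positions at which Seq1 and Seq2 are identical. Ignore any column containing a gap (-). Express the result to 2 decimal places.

Excluding the 3 gap columns leaves 42 comparable sites.
Mismatches occur at site 5 (T/C), site 8 (A/C), site 10 (A/T), site 15 (T/G), site 17 (C/G), site 18 (C/G), site 25 (T/G), site 29 (A/G), site 30 (C/G), site 39 (T/A), site 40 (T/G), site 41 (A/T).
30 of the 42 comparable sites match, so the percent identity is 30/42 × 100 = 71.43%.

71.43%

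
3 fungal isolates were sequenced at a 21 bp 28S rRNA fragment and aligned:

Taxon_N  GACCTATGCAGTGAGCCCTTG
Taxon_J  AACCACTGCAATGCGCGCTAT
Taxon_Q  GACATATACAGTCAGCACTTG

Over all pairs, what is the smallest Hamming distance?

4

Pairwise Hamming distances:
  Taxon_N vs Taxon_J: 8
  Taxon_N vs Taxon_Q: 4
  Taxon_J vs Taxon_Q: 11
The smallest is 4, between Taxon_N and Taxon_Q.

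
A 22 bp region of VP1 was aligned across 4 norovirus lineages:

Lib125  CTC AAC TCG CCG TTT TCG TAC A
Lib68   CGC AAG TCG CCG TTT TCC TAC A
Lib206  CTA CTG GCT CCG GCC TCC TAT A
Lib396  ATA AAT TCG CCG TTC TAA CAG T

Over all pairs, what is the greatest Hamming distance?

13

Pairwise Hamming distances:
  Lib125 vs Lib68: 3
  Lib125 vs Lib206: 11
  Lib125 vs Lib396: 9
  Lib68 vs Lib206: 10
  Lib68 vs Lib396: 10
  Lib206 vs Lib396: 13
The largest is 13, between Lib206 and Lib396.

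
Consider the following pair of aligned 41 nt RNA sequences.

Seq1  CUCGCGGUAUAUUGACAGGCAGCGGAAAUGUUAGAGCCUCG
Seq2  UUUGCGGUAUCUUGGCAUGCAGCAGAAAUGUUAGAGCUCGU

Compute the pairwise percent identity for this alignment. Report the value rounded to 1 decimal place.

75.6%

Mismatches occur at site 1 (C↔U), site 3 (C↔U), site 11 (A↔C), site 15 (A↔G), site 18 (G↔U), site 24 (G↔A), site 38 (C↔U), site 39 (U↔C), site 40 (C↔G), site 41 (G↔U).
31 of the 41 sites match, so the percent identity is 31/41 × 100 = 75.6%.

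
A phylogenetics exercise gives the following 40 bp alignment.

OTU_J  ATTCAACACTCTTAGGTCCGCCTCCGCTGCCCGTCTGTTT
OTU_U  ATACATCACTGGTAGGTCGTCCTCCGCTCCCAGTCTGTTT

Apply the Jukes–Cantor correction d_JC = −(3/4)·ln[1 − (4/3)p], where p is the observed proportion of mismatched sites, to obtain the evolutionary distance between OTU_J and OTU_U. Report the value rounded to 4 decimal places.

The sequences differ at positions 3 (T/A), 6 (A/T), 11 (C/G), 12 (T/G), 19 (C/G), 20 (G/T), 29 (G/C), 32 (C/A).
p = 8/40 = 0.200000.
d = −0.75 · ln(1 − (4/3)·0.200000) = −0.75 · ln(0.733333) = −0.75 · (-0.310155) = 0.2326.

0.2326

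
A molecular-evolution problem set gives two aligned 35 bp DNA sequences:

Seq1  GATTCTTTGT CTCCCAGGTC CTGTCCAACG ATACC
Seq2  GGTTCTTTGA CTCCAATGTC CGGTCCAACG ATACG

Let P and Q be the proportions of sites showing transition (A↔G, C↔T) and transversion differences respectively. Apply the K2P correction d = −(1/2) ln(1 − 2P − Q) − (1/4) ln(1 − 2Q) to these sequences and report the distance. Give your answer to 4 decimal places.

The sequences differ at positions 2 (A/G, transition), 10 (T/A, transversion), 15 (C/A, transversion), 17 (G/T, transversion), 22 (T/G, transversion), 35 (C/G, transversion).
Of the 6 differences, 1 transition and 5 transversions over 35 sites: P = 1/35 = 0.028571, Q = 5/35 = 0.142857.
d = −0.5·ln(0.800001) − 0.25·ln(0.714286) = −0.5·(-0.223142) − 0.25·(-0.336472) = 0.1957.

0.1957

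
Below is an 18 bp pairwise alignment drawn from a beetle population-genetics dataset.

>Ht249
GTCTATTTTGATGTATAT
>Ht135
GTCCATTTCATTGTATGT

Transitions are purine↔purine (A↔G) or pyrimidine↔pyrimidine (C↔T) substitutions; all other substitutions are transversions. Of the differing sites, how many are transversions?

Mismatches occur at site 4 (T/C, transition), site 9 (T/C, transition), site 10 (G/A, transition), site 11 (A/T, transversion), site 17 (A/G, transition).
Of the 5 differences, 4 transitions and 1 transversion, so the answer is 1.

1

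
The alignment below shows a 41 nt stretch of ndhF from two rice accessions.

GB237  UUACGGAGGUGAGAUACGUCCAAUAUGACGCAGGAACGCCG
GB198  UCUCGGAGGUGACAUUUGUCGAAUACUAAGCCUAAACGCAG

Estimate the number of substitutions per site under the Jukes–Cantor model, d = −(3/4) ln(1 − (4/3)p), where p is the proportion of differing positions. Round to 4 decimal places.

The sequences differ at positions 2 (U/C), 3 (A/U), 13 (G/C), 16 (A/U), 17 (C/U), 21 (C/G), 26 (U/C), 27 (G/U), 29 (C/A), 32 (A/C), 33 (G/U), 34 (G/A), 40 (C/A).
p = 13/41 = 0.317073.
d = −0.75 · ln(1 − (4/3)·0.317073) = −0.75 · ln(0.577236) = −0.75 · (-0.549504) = 0.4121.

0.4121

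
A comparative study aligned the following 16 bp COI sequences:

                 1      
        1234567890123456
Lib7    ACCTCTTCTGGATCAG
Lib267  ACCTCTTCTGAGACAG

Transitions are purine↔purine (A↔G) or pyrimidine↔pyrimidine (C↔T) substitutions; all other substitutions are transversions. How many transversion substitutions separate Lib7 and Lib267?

The sequences differ at positions 11 (G/A, transition), 12 (A/G, transition), 13 (T/A, transversion).
Of the 3 differences, 2 transitions and 1 transversion, so the answer is 1.

1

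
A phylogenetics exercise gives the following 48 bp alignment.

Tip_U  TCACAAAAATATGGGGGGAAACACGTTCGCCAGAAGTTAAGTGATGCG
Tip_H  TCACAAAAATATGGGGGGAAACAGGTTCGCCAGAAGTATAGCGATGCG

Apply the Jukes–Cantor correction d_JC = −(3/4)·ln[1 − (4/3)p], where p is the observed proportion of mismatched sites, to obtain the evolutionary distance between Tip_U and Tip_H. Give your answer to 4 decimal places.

0.0883

Mismatches occur at site 24 (C/G), site 38 (T/A), site 39 (A/T), site 42 (T/C).
p = 4/48 = 0.083333.
d = −0.75 · ln(1 − (4/3)·0.083333) = −0.75 · ln(0.888889) = −0.75 · (-0.117783) = 0.0883.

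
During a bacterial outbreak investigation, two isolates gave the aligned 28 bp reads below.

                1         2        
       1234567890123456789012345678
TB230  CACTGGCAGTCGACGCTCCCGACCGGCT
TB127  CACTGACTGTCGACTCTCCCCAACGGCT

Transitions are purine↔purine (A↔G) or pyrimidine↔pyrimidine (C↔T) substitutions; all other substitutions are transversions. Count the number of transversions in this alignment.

4

Differing sites — 6:G/A (Ti); 8:A/T (Tv); 15:G/T (Tv); 21:G/C (Tv); 23:C/A (Tv).
Of the 5 differences, 1 transition and 4 transversions, so the answer is 4.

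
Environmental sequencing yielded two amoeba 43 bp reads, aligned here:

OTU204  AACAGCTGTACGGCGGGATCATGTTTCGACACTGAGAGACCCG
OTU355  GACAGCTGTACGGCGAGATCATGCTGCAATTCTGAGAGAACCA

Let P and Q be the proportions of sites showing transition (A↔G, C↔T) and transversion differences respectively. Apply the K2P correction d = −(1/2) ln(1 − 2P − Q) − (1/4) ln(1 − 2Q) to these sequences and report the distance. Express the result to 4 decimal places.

Differing sites — 1:A/G (Ti); 16:G/A (Ti); 24:T/C (Ti); 26:T/G (Tv); 28:G/A (Ti); 30:C/T (Ti); 31:A/T (Tv); 40:C/A (Tv); 43:G/A (Ti).
Of the 9 differences, 6 transitions and 3 transversions over 43 sites: P = 6/43 = 0.139535, Q = 3/43 = 0.069767.
d = −0.5·ln(0.651163) − 0.25·ln(0.860466) = −0.5·(-0.428995) − 0.25·(-0.150281) = 0.2521.

0.2521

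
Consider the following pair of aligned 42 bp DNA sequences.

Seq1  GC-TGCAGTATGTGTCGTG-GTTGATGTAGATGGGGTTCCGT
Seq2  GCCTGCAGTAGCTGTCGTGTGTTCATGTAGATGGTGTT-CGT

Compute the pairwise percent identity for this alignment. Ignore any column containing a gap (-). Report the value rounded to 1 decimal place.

Excluding the 3 gap columns leaves 39 comparable sites.
Mismatches occur at site 11 (T/G), site 12 (G/C), site 24 (G/C), site 35 (G/T).
35 of the 39 comparable sites match, so the percent identity is 35/39 × 100 = 89.7%.

89.7%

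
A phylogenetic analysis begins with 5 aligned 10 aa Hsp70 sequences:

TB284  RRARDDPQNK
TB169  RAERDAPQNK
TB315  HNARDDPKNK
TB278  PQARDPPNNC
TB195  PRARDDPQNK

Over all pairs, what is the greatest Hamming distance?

Pairwise Hamming distances:
  TB284 vs TB169: 3
  TB284 vs TB315: 3
  TB284 vs TB278: 5
  TB284 vs TB195: 1
  TB169 vs TB315: 5
  TB169 vs TB278: 6
  TB169 vs TB195: 4
  TB315 vs TB278: 5
  TB315 vs TB195: 3
  TB278 vs TB195: 4
The largest is 6, between TB169 and TB278.

6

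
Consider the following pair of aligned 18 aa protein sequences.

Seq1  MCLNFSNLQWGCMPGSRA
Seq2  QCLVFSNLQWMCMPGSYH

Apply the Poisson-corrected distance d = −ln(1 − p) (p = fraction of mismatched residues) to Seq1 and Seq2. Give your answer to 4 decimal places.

The sequences differ at positions 1 (M/Q), 4 (N/V), 11 (G/M), 17 (R/Y), 18 (A/H).
p = 5/18 = 0.277778.
d = −ln(1 − 0.277778) = −ln(0.722222) = 0.3254.

0.3254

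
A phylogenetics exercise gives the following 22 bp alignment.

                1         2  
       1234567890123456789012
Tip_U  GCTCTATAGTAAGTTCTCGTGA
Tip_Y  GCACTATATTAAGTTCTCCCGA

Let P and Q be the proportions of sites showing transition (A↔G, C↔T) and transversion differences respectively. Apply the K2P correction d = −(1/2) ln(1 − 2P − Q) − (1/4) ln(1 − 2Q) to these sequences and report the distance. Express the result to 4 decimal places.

The sequences differ at positions 3 (T/A, transversion), 9 (G/T, transversion), 19 (G/C, transversion), 20 (T/C, transition).
Of the 4 differences, 1 transition and 3 transversions over 22 sites: P = 1/22 = 0.045455, Q = 3/22 = 0.136364.
d = −0.5·ln(0.772726) − 0.25·ln(0.727272) = −0.5·(-0.257831) − 0.25·(-0.318455) = 0.2085.

0.2085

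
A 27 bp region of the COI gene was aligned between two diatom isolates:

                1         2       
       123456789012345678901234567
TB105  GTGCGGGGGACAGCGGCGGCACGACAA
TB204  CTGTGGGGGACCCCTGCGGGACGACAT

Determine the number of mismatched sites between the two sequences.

The sequences differ at positions 1 (G/C), 4 (C/T), 12 (A/C), 13 (G/C), 15 (G/T), 20 (C/G), 27 (A/T).
That gives 7 mismatches out of 27 aligned sites, so the Hamming distance is 7.

7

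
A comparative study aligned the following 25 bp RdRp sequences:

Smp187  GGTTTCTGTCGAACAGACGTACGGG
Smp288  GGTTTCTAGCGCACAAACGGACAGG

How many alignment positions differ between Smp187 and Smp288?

6

Mismatches occur at site 8 (G/A), site 9 (T/G), site 12 (A/C), site 16 (G/A), site 20 (T/G), site 23 (G/A).
That gives 6 mismatches out of 25 aligned sites, so the Hamming distance is 6.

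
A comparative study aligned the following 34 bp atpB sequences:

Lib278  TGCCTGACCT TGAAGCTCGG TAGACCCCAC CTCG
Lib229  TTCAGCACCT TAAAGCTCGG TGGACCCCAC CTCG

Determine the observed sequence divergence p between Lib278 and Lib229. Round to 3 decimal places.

The sequences differ at positions 2 (G/T), 4 (C/A), 5 (T/G), 6 (G/C), 12 (G/A), 22 (A/G).
There are 6 differences over 34 sites, so p = 6/34 = 0.176.

0.176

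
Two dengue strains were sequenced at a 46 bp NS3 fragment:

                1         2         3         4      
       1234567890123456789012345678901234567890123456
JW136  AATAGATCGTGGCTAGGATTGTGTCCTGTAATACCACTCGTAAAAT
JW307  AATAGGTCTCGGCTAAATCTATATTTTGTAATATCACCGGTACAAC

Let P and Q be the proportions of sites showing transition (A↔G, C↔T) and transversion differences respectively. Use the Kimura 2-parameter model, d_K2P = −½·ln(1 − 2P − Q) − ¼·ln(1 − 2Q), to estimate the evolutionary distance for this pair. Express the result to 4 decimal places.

Differing sites — 6:A/G (Ti); 9:G/T (Tv); 10:T/C (Ti); 16:G/A (Ti); 17:G/A (Ti); 18:A/T (Tv); 19:T/C (Ti); 21:G/A (Ti); 23:G/A (Ti); 25:C/T (Ti); 26:C/T (Ti); 34:C/T (Ti); 38:T/C (Ti); 39:C/G (Tv); 43:A/C (Tv); 46:T/C (Ti).
Of the 16 differences, 12 transitions and 4 transversions over 46 sites: P = 12/46 = 0.260870, Q = 4/46 = 0.086957.
d = −0.5·ln(0.391303) − 0.25·ln(0.826086) = −0.5·(-0.938273) − 0.25·(-0.191056) = 0.5169.

0.5169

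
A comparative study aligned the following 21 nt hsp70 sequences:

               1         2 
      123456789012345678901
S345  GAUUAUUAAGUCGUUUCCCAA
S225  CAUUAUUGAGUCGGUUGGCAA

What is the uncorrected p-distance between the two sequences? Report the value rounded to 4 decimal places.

Differing sites — 1:G/C; 8:A/G; 14:U/G; 17:C/G; 18:C/G.
There are 5 differences over 21 sites, so p = 5/21 = 0.2381.

0.2381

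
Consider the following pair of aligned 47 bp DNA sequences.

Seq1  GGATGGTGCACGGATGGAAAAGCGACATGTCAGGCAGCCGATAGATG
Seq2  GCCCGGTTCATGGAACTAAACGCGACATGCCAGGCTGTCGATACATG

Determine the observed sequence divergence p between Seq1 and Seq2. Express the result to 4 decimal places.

0.2766

Mismatches occur at site 2 (G→C), site 3 (A→C), site 4 (T→C), site 8 (G→T), site 11 (C→T), site 15 (T→A), site 16 (G→C), site 17 (G→T), site 21 (A→C), site 30 (T→C), site 36 (A→T), site 38 (C→T), site 44 (G→C).
There are 13 differences over 47 sites, so p = 13/47 = 0.2766.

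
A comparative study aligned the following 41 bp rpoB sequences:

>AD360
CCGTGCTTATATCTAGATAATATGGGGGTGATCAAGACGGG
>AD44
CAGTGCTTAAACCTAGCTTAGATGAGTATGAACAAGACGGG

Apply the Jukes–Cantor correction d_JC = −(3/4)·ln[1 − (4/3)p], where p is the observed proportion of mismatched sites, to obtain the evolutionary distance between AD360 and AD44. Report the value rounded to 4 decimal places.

The sequences differ at positions 2 (C/A), 10 (T/A), 12 (T/C), 17 (A/C), 19 (A/T), 21 (T/G), 25 (G/A), 27 (G/T), 28 (G/A), 32 (T/A).
p = 10/41 = 0.243902.
d = −0.75 · ln(1 − (4/3)·0.243902) = −0.75 · ln(0.674797) = −0.75 · (-0.393343) = 0.2950.

0.2950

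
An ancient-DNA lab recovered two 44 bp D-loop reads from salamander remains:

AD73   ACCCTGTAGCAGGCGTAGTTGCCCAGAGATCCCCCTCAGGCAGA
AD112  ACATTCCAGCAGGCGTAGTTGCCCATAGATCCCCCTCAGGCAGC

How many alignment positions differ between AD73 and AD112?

6

The sequences differ at positions 3 (C/A), 4 (C/T), 6 (G/C), 7 (T/C), 26 (G/T), 44 (A/C).
That gives 6 mismatches out of 44 aligned sites, so the Hamming distance is 6.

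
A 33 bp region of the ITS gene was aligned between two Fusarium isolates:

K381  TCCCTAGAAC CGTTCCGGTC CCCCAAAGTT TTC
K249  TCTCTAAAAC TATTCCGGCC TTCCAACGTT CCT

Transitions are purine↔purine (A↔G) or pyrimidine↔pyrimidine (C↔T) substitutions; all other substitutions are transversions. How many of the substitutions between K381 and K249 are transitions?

Mismatches occur at site 3 (C/T, transition), site 7 (G/A, transition), site 11 (C/T, transition), site 12 (G/A, transition), site 19 (T/C, transition), site 21 (C/T, transition), site 22 (C/T, transition), site 27 (A/C, transversion), site 31 (T/C, transition), site 32 (T/C, transition), site 33 (C/T, transition).
Of the 11 differences, 10 transitions and 1 transversion, so the answer is 10.

10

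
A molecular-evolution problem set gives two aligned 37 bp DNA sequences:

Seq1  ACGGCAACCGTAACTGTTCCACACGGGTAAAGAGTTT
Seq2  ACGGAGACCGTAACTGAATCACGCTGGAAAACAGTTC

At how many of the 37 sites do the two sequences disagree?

The sequences differ at positions 5 (C/A), 6 (A/G), 17 (T/A), 18 (T/A), 19 (C/T), 23 (A/G), 25 (G/T), 28 (T/A), 32 (G/C), 37 (T/C).
That gives 10 mismatches out of 37 aligned sites, so the Hamming distance is 10.

10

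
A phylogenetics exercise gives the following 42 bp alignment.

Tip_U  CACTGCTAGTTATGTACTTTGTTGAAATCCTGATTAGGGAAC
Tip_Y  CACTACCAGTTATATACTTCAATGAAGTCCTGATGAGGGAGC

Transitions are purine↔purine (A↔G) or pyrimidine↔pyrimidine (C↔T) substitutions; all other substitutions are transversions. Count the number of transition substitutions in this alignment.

Differing sites — 5:G/A (Ti); 7:T/C (Ti); 14:G/A (Ti); 20:T/C (Ti); 21:G/A (Ti); 22:T/A (Tv); 27:A/G (Ti); 35:T/G (Tv); 41:A/G (Ti).
Of the 9 differences, 7 transitions and 2 transversions, so the answer is 7.

7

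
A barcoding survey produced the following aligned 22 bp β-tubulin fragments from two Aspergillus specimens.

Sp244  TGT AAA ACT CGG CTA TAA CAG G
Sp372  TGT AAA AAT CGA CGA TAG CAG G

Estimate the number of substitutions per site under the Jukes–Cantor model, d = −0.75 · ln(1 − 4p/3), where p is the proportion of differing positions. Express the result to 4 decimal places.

Mismatches occur at site 8 (C→A), site 12 (G→A), site 14 (T→G), site 18 (A→G).
p = 4/22 = 0.181818.
d = −0.75 · ln(1 − (4/3)·0.181818) = −0.75 · ln(0.757576) = −0.75 · (-0.277631) = 0.2082.

0.2082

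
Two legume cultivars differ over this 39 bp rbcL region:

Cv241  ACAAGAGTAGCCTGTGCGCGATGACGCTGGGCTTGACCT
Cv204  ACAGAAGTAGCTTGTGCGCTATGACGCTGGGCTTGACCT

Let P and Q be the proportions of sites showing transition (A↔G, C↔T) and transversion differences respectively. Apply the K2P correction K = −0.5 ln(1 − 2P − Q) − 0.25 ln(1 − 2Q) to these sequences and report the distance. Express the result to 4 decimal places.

0.1121

The sequences differ at positions 4 (A/G, transition), 5 (G/A, transition), 12 (C/T, transition), 20 (G/T, transversion).
Of the 4 differences, 3 transitions and 1 transversion over 39 sites: P = 3/39 = 0.076923, Q = 1/39 = 0.025641.
d = −0.5·ln(0.820513) − 0.25·ln(0.948718) = −0.5·(-0.197826) − 0.25·(-0.052644) = 0.1121.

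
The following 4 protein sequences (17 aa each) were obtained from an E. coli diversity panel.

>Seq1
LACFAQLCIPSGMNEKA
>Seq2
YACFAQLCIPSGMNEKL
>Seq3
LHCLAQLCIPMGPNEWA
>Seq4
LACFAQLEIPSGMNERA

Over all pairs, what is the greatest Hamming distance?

Pairwise Hamming distances:
  Seq1 vs Seq2: 2
  Seq1 vs Seq3: 5
  Seq1 vs Seq4: 2
  Seq2 vs Seq3: 7
  Seq2 vs Seq4: 4
  Seq3 vs Seq4: 6
The largest is 7, between Seq2 and Seq3.

7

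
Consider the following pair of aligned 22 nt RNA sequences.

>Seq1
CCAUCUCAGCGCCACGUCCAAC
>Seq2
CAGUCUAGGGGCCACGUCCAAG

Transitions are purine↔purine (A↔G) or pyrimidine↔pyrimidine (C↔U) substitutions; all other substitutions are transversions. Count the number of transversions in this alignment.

4

The sequences differ at positions 2 (C/A, transversion), 3 (A/G, transition), 7 (C/A, transversion), 8 (A/G, transition), 10 (C/G, transversion), 22 (C/G, transversion).
Of the 6 differences, 2 transitions and 4 transversions, so the answer is 4.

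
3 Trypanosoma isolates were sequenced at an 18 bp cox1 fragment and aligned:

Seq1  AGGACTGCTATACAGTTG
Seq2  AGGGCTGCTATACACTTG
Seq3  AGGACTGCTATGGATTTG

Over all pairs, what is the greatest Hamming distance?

Pairwise Hamming distances:
  Seq1 vs Seq2: 2
  Seq1 vs Seq3: 3
  Seq2 vs Seq3: 4
The largest is 4, between Seq2 and Seq3.

4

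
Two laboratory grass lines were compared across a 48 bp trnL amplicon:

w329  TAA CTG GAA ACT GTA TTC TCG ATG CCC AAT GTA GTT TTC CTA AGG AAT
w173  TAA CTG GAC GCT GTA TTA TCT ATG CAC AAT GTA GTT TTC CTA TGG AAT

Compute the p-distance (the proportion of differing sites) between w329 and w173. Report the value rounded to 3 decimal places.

Mismatches occur at site 9 (A→C), site 10 (A→G), site 18 (C→A), site 21 (G→T), site 26 (C→A), site 43 (A→T).
There are 6 differences over 48 sites, so p = 6/48 = 0.125.

0.125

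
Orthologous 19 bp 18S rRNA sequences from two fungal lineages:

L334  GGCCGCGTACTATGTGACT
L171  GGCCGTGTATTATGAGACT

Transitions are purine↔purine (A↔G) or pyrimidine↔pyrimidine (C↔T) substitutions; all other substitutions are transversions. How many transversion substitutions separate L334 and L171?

1

Differing sites — 6:C/T (Ti); 10:C/T (Ti); 15:T/A (Tv).
Of the 3 differences, 2 transitions and 1 transversion, so the answer is 1.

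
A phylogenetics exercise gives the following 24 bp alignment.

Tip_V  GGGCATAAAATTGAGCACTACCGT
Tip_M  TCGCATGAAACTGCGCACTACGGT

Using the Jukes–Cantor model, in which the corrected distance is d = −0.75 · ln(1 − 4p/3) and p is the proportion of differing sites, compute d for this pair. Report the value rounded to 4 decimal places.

Differing sites — 1:G/T; 2:G/C; 7:A/G; 11:T/C; 14:A/C; 22:C/G.
p = 6/24 = 0.250000.
d = −0.75 · ln(1 − (4/3)·0.250000) = −0.75 · ln(0.666667) = −0.75 · (-0.405465) = 0.3041.

0.3041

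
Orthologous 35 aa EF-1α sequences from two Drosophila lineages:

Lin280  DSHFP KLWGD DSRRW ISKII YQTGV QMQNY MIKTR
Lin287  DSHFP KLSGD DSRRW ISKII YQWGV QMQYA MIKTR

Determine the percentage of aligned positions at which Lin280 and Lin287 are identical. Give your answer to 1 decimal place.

88.6%

Mismatches occur at site 8 (W↔S), site 23 (T↔W), site 29 (N↔Y), site 30 (Y↔A).
31 of the 35 sites match, so the percent identity is 31/35 × 100 = 88.6%.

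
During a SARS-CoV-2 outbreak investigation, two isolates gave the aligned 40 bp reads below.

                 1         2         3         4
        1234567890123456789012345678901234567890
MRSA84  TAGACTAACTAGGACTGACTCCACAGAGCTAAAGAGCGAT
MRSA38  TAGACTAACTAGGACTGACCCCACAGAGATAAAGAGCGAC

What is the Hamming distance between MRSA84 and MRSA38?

3

Differing sites — 20:T/C; 29:C/A; 40:T/C.
That gives 3 mismatches out of 40 aligned sites, so the Hamming distance is 3.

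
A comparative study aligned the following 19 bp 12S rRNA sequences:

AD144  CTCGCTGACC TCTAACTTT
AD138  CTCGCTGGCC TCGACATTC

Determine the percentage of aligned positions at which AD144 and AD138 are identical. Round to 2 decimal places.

Differing sites — 8:A/G; 13:T/G; 15:A/C; 16:C/A; 19:T/C.
14 of the 19 sites match, so the percent identity is 14/19 × 100 = 73.68%.

73.68%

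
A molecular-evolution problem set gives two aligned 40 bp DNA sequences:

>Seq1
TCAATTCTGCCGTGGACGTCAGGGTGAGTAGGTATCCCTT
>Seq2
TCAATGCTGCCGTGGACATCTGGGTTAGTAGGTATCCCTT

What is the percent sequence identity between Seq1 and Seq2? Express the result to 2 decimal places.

90.00%

The sequences differ at positions 6 (T/G), 18 (G/A), 21 (A/T), 26 (G/T).
36 of the 40 sites match, so the percent identity is 36/40 × 100 = 90.00%.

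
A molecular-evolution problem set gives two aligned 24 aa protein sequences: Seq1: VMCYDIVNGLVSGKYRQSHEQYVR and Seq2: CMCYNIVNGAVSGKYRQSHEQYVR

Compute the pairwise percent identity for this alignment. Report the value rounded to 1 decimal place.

The sequences differ at positions 1 (V/C), 5 (D/N), 10 (L/A).
21 of the 24 sites match, so the percent identity is 21/24 × 100 = 87.5%.

87.5%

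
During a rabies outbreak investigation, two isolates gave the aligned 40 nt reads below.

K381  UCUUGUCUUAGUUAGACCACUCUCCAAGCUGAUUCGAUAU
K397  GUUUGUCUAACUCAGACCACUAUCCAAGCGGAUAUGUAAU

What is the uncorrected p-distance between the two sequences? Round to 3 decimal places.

0.275

Differing sites — 1:U/G; 2:C/U; 9:U/A; 11:G/C; 13:U/C; 22:C/A; 30:U/G; 34:U/A; 35:C/U; 37:A/U; 38:U/A.
There are 11 differences over 40 sites, so p = 11/40 = 0.275.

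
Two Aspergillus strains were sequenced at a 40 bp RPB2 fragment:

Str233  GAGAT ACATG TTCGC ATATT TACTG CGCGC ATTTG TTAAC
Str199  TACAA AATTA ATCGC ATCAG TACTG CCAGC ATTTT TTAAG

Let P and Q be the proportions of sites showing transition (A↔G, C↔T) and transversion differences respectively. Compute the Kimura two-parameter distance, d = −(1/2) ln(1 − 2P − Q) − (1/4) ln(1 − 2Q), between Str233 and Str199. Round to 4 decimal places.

The sequences differ at positions 1 (G/T, transversion), 3 (G/C, transversion), 5 (T/A, transversion), 7 (C/A, transversion), 8 (A/T, transversion), 10 (G/A, transition), 11 (T/A, transversion), 18 (A/C, transversion), 19 (T/A, transversion), 20 (T/G, transversion), 27 (G/C, transversion), 28 (C/A, transversion), 35 (G/T, transversion), 40 (C/G, transversion).
Of the 14 differences, 1 transition and 13 transversions over 40 sites: P = 1/40 = 0.025000, Q = 13/40 = 0.325000.
d = −0.5·ln(0.625000) − 0.25·ln(0.350000) = −0.5·(-0.470004) − 0.25·(-1.049822) = 0.4975.

0.4975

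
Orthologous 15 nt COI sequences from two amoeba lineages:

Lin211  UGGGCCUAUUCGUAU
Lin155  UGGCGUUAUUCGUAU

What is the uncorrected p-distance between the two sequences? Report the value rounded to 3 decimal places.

0.200

Differing sites — 4:G/C; 5:C/G; 6:C/U.
There are 3 differences over 15 sites, so p = 3/15 = 0.200.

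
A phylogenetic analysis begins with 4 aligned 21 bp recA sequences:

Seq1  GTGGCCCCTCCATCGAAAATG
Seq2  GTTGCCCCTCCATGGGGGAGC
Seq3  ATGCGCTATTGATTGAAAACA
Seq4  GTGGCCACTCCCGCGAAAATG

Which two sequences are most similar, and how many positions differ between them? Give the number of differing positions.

Pairwise Hamming distances:
  Seq1 vs Seq2: 7
  Seq1 vs Seq3: 10
  Seq1 vs Seq4: 3
  Seq2 vs Seq3: 14
  Seq2 vs Seq4: 10
  Seq3 vs Seq4: 12
The smallest is 3, between Seq1 and Seq4.

3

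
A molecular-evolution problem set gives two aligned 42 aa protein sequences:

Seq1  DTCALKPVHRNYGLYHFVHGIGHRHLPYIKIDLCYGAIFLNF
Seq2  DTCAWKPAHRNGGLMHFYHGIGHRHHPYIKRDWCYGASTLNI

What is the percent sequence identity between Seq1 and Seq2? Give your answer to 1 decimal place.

Differing sites — 5:L/W; 8:V/A; 12:Y/G; 15:Y/M; 18:V/Y; 26:L/H; 31:I/R; 33:L/W; 38:I/S; 39:F/T; 42:F/I.
31 of the 42 sites match, so the percent identity is 31/42 × 100 = 73.8%.

73.8%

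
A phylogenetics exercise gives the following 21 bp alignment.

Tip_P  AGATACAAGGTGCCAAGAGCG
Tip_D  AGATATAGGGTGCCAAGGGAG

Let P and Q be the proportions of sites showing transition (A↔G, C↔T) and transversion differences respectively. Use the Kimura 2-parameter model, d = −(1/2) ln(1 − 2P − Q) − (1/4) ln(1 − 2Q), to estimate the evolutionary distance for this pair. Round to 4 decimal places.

Mismatches occur at site 6 (C→T, transition), site 8 (A→G, transition), site 18 (A→G, transition), site 20 (C→A, transversion).
Of the 4 differences, 3 transitions and 1 transversion over 21 sites: P = 3/21 = 0.142857, Q = 1/21 = 0.047619.
d = −0.5·ln(0.666667) − 0.25·ln(0.904762) = −0.5·(-0.405465) − 0.25·(-0.100083) = 0.2278.

0.2278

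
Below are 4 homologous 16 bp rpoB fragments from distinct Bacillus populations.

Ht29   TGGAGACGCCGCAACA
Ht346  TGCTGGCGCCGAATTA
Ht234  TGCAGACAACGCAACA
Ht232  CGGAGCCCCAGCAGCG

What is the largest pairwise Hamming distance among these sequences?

10

Pairwise Hamming distances:
  Ht29 vs Ht346: 6
  Ht29 vs Ht234: 3
  Ht29 vs Ht232: 6
  Ht346 vs Ht234: 7
  Ht346 vs Ht232: 10
  Ht234 vs Ht232: 8
The largest is 10, between Ht346 and Ht232.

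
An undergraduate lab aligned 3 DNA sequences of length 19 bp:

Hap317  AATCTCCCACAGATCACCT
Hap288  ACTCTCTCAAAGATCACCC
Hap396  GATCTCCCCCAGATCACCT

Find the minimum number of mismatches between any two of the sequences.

Pairwise Hamming distances:
  Hap317 vs Hap288: 4
  Hap317 vs Hap396: 2
  Hap288 vs Hap396: 6
The smallest is 2, between Hap317 and Hap396.

2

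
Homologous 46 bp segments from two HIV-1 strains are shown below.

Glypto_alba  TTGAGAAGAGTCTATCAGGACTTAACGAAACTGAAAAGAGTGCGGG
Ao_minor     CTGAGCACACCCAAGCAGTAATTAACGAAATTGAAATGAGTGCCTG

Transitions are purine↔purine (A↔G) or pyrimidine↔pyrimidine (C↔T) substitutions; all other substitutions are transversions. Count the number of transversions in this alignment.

Differing sites — 1:T/C (Ti); 6:A/C (Tv); 8:G/C (Tv); 10:G/C (Tv); 11:T/C (Ti); 13:T/A (Tv); 15:T/G (Tv); 19:G/T (Tv); 21:C/A (Tv); 31:C/T (Ti); 37:A/T (Tv); 44:G/C (Tv); 45:G/T (Tv).
Of the 13 differences, 3 transitions and 10 transversions, so the answer is 10.

10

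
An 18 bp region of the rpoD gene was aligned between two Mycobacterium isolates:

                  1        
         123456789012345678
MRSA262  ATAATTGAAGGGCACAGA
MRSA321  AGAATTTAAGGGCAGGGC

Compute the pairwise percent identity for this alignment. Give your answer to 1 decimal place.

The sequences differ at positions 2 (T/G), 7 (G/T), 15 (C/G), 16 (A/G), 18 (A/C).
13 of the 18 sites match, so the percent identity is 13/18 × 100 = 72.2%.

72.2%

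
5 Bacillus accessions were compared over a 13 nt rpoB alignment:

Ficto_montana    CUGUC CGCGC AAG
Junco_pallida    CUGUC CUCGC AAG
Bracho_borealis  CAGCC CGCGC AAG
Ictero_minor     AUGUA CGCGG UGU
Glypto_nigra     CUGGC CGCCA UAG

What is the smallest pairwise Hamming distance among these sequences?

1

Pairwise Hamming distances:
  Ficto_montana vs Junco_pallida: 1
  Ficto_montana vs Bracho_borealis: 2
  Ficto_montana vs Ictero_minor: 6
  Ficto_montana vs Glypto_nigra: 4
  Junco_pallida vs Bracho_borealis: 3
  Junco_pallida vs Ictero_minor: 7
  Junco_pallida vs Glypto_nigra: 5
  Bracho_borealis vs Ictero_minor: 8
  Bracho_borealis vs Glypto_nigra: 5
  Ictero_minor vs Glypto_nigra: 7
The smallest is 1, between Ficto_montana and Junco_pallida.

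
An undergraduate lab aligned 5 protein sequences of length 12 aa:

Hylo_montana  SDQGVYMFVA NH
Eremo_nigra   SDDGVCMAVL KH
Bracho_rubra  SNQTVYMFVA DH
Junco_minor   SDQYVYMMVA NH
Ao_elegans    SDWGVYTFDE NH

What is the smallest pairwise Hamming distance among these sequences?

2

Pairwise Hamming distances:
  Hylo_montana vs Eremo_nigra: 5
  Hylo_montana vs Bracho_rubra: 3
  Hylo_montana vs Junco_minor: 2
  Hylo_montana vs Ao_elegans: 4
  Eremo_nigra vs Bracho_rubra: 7
  Eremo_nigra vs Junco_minor: 6
  Eremo_nigra vs Ao_elegans: 7
  Bracho_rubra vs Junco_minor: 4
  Bracho_rubra vs Ao_elegans: 7
  Junco_minor vs Ao_elegans: 6
The smallest is 2, between Hylo_montana and Junco_minor.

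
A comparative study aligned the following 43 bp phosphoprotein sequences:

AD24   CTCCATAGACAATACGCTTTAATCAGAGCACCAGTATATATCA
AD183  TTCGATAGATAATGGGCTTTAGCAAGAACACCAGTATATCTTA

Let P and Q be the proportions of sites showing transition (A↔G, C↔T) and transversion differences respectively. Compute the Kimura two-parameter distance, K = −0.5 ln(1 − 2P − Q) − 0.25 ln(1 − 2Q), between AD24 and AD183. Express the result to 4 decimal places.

0.3226

Differing sites — 1:C/T (Ti); 4:C/G (Tv); 10:C/T (Ti); 14:A/G (Ti); 15:C/G (Tv); 22:A/G (Ti); 23:T/C (Ti); 24:C/A (Tv); 28:G/A (Ti); 40:A/C (Tv); 42:C/T (Ti).
Of the 11 differences, 7 transitions and 4 transversions over 43 sites: P = 7/43 = 0.162791, Q = 4/43 = 0.093023.
d = −0.5·ln(0.581395) − 0.25·ln(0.813954) = −0.5·(-0.542325) − 0.25·(-0.205851) = 0.3226.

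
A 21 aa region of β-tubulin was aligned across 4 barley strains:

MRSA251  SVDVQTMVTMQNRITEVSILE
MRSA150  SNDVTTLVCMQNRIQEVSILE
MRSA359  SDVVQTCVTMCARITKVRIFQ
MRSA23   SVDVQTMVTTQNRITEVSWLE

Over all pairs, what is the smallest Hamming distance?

2

Pairwise Hamming distances:
  MRSA251 vs MRSA150: 5
  MRSA251 vs MRSA359: 9
  MRSA251 vs MRSA23: 2
  MRSA150 vs MRSA359: 12
  MRSA150 vs MRSA23: 7
  MRSA359 vs MRSA23: 11
The smallest is 2, between MRSA251 and MRSA23.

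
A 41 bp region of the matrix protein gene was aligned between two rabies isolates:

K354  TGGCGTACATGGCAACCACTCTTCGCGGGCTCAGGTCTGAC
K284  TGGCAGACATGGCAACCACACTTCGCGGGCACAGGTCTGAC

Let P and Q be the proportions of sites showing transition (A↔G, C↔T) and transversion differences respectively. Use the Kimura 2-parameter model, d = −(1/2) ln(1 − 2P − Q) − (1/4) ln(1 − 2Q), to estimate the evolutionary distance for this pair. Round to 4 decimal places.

Mismatches occur at site 5 (G→A, transition), site 6 (T→G, transversion), site 20 (T→A, transversion), site 31 (T→A, transversion).
Of the 4 differences, 1 transition and 3 transversions over 41 sites: P = 1/41 = 0.024390, Q = 3/41 = 0.073171.
d = −0.5·ln(0.878049) − 0.25·ln(0.853658) = −0.5·(-0.130053) − 0.25·(-0.158225) = 0.1046.

0.1046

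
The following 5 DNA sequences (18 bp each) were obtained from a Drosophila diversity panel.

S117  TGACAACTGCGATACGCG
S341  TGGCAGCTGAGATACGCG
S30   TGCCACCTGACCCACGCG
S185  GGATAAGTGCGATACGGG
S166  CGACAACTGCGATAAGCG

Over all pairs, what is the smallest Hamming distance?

2

Pairwise Hamming distances:
  S117 vs S341: 3
  S117 vs S30: 6
  S117 vs S185: 4
  S117 vs S166: 2
  S341 vs S30: 5
  S341 vs S185: 7
  S341 vs S166: 5
  S30 vs S185: 10
  S30 vs S166: 8
  S185 vs S166: 5
The smallest is 2, between S117 and S166.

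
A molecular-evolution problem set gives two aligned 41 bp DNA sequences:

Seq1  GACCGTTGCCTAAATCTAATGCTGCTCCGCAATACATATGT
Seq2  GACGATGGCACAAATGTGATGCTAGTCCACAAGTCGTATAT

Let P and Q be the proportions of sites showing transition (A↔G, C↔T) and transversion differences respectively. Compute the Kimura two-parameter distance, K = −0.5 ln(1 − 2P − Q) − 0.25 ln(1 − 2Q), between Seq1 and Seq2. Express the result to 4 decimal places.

0.4634

The sequences differ at positions 4 (C/G, transversion), 5 (G/A, transition), 7 (T/G, transversion), 10 (C/A, transversion), 11 (T/C, transition), 16 (C/G, transversion), 18 (A/G, transition), 24 (G/A, transition), 25 (C/G, transversion), 29 (G/A, transition), 33 (T/G, transversion), 34 (A/T, transversion), 36 (A/G, transition), 40 (G/A, transition).
Of the 14 differences, 7 transitions and 7 transversions over 41 sites: P = 7/41 = 0.170732, Q = 7/41 = 0.170732.
d = −0.5·ln(0.487804) − 0.25·ln(0.658536) = −0.5·(-0.717842) − 0.25·(-0.417736) = 0.4634.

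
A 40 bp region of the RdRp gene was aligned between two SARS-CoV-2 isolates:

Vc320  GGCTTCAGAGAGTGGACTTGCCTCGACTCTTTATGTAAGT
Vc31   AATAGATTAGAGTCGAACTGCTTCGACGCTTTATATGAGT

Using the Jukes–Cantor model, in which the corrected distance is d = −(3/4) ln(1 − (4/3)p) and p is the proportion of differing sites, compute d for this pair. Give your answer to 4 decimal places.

Differing sites — 1:G/A; 2:G/A; 3:C/T; 4:T/A; 5:T/G; 6:C/A; 7:A/T; 8:G/T; 14:G/C; 17:C/A; 18:T/C; 22:C/T; 28:T/G; 35:G/A; 37:A/G.
p = 15/40 = 0.375000.
d = −0.75 · ln(1 − (4/3)·0.375000) = −0.75 · ln(0.500000) = −0.75 · (-0.693147) = 0.5199.

0.5199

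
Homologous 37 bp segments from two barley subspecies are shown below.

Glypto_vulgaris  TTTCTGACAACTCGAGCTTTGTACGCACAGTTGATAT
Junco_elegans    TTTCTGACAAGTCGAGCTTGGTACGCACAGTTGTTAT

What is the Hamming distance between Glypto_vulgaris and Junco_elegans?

Differing sites — 11:C/G; 20:T/G; 34:A/T.
That gives 3 mismatches out of 37 aligned sites, so the Hamming distance is 3.

3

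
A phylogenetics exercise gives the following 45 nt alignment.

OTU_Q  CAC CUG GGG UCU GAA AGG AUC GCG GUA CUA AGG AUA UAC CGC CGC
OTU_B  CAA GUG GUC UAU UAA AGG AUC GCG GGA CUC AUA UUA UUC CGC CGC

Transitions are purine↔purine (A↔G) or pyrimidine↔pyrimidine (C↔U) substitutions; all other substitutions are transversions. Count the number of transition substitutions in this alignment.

1

The sequences differ at positions 3 (C/A, transversion), 4 (C/G, transversion), 8 (G/U, transversion), 9 (G/C, transversion), 11 (C/A, transversion), 13 (G/U, transversion), 26 (U/G, transversion), 30 (A/C, transversion), 32 (G/U, transversion), 33 (G/A, transition), 34 (A/U, transversion), 38 (A/U, transversion).
Of the 12 differences, 1 transition and 11 transversions, so the answer is 1.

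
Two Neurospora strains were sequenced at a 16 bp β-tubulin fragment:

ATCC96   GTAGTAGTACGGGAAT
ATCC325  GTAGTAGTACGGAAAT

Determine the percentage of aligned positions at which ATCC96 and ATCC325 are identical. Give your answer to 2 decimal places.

The sequences differ at position 13 (G/A).
15 of the 16 sites match, so the percent identity is 15/16 × 100 = 93.75%.

93.75%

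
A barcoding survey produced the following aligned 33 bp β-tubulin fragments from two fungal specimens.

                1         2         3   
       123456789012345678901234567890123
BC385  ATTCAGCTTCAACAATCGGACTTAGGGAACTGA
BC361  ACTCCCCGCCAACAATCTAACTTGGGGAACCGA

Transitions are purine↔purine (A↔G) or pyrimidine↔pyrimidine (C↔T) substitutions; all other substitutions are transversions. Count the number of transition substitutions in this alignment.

Mismatches occur at site 2 (T/C, transition), site 5 (A/C, transversion), site 6 (G/C, transversion), site 8 (T/G, transversion), site 9 (T/C, transition), site 18 (G/T, transversion), site 19 (G/A, transition), site 24 (A/G, transition), site 31 (T/C, transition).
Of the 9 differences, 5 transitions and 4 transversions, so the answer is 5.

5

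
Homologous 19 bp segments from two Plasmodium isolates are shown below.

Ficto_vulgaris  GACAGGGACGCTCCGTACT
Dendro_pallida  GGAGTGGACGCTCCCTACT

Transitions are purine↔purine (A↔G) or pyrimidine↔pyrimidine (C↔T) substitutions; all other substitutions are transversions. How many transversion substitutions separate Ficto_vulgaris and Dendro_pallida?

3

Differing sites — 2:A/G (Ti); 3:C/A (Tv); 4:A/G (Ti); 5:G/T (Tv); 15:G/C (Tv).
Of the 5 differences, 2 transitions and 3 transversions, so the answer is 3.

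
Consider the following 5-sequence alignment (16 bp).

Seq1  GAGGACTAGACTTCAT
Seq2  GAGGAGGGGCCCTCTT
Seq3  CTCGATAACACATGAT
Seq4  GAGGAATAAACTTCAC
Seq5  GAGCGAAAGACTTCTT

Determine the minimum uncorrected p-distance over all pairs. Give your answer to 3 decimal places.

0.188

Pairwise Hamming distances:
  Seq1 vs Seq2: 6
  Seq1 vs Seq3: 8
  Seq1 vs Seq4: 3
  Seq1 vs Seq5: 5
  Seq2 vs Seq3: 11
  Seq2 vs Seq4: 8
  Seq2 vs Seq5: 7
  Seq3 vs Seq4: 9
  Seq3 vs Seq5: 10
  Seq4 vs Seq5: 6
The smallest is 3 mismatches, between Seq1 and Seq4; p = 3/16 = 0.188.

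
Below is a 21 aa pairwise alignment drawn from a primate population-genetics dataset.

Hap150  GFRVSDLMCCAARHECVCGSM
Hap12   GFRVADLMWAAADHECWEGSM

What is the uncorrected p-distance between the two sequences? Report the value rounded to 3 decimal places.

Differing sites — 5:S/A; 9:C/W; 10:C/A; 13:R/D; 17:V/W; 18:C/E.
There are 6 differences over 21 sites, so p = 6/21 = 0.286.

0.286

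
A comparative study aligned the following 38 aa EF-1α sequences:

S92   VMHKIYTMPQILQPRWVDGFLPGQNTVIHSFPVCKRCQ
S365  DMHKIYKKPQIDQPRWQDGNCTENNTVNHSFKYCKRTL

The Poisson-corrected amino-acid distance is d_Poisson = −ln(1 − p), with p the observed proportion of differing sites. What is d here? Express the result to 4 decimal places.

0.5021

Mismatches occur at site 1 (V/D), site 7 (T/K), site 8 (M/K), site 12 (L/D), site 17 (V/Q), site 20 (F/N), site 21 (L/C), site 22 (P/T), site 23 (G/E), site 24 (Q/N), site 28 (I/N), site 32 (P/K), site 33 (V/Y), site 37 (C/T), site 38 (Q/L).
p = 15/38 = 0.394737.
d = −ln(1 − 0.394737) = −ln(0.605263) = 0.5021.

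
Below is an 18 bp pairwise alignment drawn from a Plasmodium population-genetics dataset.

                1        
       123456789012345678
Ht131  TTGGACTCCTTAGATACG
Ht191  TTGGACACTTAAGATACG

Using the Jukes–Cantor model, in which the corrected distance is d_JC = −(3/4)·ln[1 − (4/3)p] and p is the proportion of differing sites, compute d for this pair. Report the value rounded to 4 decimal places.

0.1885

The sequences differ at positions 7 (T/A), 9 (C/T), 11 (T/A).
p = 3/18 = 0.166667.
d = −0.75 · ln(1 − (4/3)·0.166667) = −0.75 · ln(0.777777) = −0.75 · (-0.251315) = 0.1885.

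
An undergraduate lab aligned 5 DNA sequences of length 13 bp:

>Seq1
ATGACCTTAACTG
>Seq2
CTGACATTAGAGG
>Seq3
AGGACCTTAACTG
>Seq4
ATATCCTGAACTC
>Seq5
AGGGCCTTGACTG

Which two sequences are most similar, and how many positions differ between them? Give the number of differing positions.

Pairwise Hamming distances:
  Seq1 vs Seq2: 5
  Seq1 vs Seq3: 1
  Seq1 vs Seq4: 4
  Seq1 vs Seq5: 3
  Seq2 vs Seq3: 6
  Seq2 vs Seq4: 9
  Seq2 vs Seq5: 8
  Seq3 vs Seq4: 5
  Seq3 vs Seq5: 2
  Seq4 vs Seq5: 6
The smallest is 1, between Seq1 and Seq3.

1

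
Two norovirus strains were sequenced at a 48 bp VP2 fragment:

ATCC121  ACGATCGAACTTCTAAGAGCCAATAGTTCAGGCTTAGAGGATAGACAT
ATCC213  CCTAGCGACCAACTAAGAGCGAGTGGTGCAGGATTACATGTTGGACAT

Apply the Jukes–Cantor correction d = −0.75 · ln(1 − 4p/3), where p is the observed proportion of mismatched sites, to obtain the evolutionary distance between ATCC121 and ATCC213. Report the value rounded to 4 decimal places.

0.4042

Mismatches occur at site 1 (A↔C), site 3 (G↔T), site 5 (T↔G), site 9 (A↔C), site 11 (T↔A), site 12 (T↔A), site 21 (C↔G), site 23 (A↔G), site 25 (A↔G), site 28 (T↔G), site 33 (C↔A), site 37 (G↔C), site 39 (G↔T), site 41 (A↔T), site 43 (A↔G).
p = 15/48 = 0.312500.
d = −0.75 · ln(1 − (4/3)·0.312500) = −0.75 · ln(0.583333) = −0.75 · (-0.538997) = 0.4042.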